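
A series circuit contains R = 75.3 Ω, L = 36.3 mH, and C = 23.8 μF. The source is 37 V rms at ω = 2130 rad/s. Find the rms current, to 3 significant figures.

X_L = ωL = 77.3 Ω
X_C = 1/(ωC) = 19.7 Ω
Net reactance X = X_L − X_C = 57.6 Ω
Z = 75.3 + j57.6 Ω
|Z| = √(75.3² + 57.6²) = 94.8 Ω
I = V/|Z| = 37/94.8 = 390 mA

390 mA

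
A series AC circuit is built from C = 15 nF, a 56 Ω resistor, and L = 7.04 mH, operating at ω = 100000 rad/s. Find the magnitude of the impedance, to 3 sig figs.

67.3 Ω

X_L = ωL = 704 Ω
X_C = 1/(ωC) = 667 Ω
Net reactance X = X_L − X_C = 37.3 Ω
Z = 56.0 + j37.3 Ω
|Z| = √(56.0² + 37.3²) = 67.3 Ω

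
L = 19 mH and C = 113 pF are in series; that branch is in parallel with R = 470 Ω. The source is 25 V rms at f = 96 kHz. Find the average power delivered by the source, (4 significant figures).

1.330 W

ω = 2πf = 603200 rad/s
X_L = ωL = 11460 Ω
X_C = 1/(ωC) = 14670 Ω
Branch 1: Z₁ = R = 470.0 Ω
Branch 2 (series LC): Z₂ = j(X_L − X_C) = −j3211 Ω
Parallel: Z = Z₁Z₂/(Z₁+Z₂), |Z| = 465.0 Ω, ∠Z = -8.328°
I = V/|Z| = 53.76 mA
P = VI cos φ = 25 × 0.05376 × cos(-8.328°) = 1.330 W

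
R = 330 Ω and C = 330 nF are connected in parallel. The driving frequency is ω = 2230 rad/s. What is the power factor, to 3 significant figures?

X_C = 1/(ωC) = 1360 Ω
Parallel: admittances add. Y = 1/R + jωC
Y = (0.00303 + j0.000736) S
|Y| = 0.00312 S → |Z| = 1/|Y| = 321 Ω, ∠Z = −∠Y = -13.6°
cos φ = cos(-13.6°) = 0.972

0.972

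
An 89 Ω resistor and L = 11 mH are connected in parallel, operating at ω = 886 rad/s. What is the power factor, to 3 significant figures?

0.109

X_L = ωL = 9.75 Ω
Parallel: admittances add. Y = 1/R + 1/(jωL)
Y = (0.0112 − j0.103) S
|Y| = 0.103 S → |Z| = 1/|Y| = 9.69 Ω, ∠Z = −∠Y = 83.8°
cos φ = cos(83.8°) = 0.109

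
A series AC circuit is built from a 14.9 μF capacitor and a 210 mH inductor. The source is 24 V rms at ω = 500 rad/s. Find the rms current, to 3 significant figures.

X_L = ωL = 105 Ω
X_C = 1/(ωC) = 134 Ω
Net reactance X = X_L − X_C = -29.2 Ω
Z = − j29.2 Ω
|Z| = √(0² + 29.2²) = 29.2 Ω
I = V/|Z| = 24/29.2 = 821 mA

821 mA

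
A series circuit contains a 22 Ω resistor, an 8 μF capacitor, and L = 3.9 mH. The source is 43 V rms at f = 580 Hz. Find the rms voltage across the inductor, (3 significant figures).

20.5 V

ω = 2πf = 3644 rad/s
X_L = ωL = 14.2 Ω
X_C = 1/(ωC) = 34.3 Ω
Net reactance X = X_L − X_C = -20.1 Ω
Z = 22.0 − j20.1 Ω
|Z| = √(22.0² + 20.1²) = 29.8 Ω
I = V/|Z| = 1.44 A
V_L = I·|Z_L| = 1.44 × 14.2 = 20.5 V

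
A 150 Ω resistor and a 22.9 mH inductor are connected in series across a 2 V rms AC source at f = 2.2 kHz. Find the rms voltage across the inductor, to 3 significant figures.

ω = 2πf = 13820 rad/s
X_L = ωL = 317 Ω
Z = 150 + j317 Ω
|Z| = √(150² + 317²) = 350 Ω
I = V/|Z| = 5.71 mA
V_L = I·|Z_L| = 0.00571 × 317 = 1.81 V

1.81 V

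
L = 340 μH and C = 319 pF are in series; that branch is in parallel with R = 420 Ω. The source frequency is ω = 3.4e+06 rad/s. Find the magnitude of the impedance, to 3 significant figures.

204 Ω

X_L = ωL = 1160 Ω
X_C = 1/(ωC) = 922 Ω
Branch 1: Z₁ = R = 420 Ω
Branch 2 (series LC): Z₂ = j(X_L − X_C) = j234 Ω
Parallel: Z = Z₁Z₂/(Z₁+Z₂), |Z| = 204 Ω, ∠Z = 60.9°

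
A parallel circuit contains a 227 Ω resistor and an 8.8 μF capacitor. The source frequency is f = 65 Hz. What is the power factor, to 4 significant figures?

ω = 2πf = 408.4 rad/s
X_C = 1/(ωC) = 278.2 Ω
Parallel: admittances add. Y = 1/R + jωC
Y = (0.004405 + j0.003594) S
|Y| = 0.005685 S → |Z| = 1/|Y| = 175.9 Ω, ∠Z = −∠Y = -39.21°
cos φ = cos(-39.21°) = 0.7748

0.7748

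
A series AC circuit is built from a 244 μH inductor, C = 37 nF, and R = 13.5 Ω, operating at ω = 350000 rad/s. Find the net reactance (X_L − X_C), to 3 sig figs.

X_L = ωL = 85.4 Ω
X_C = 1/(ωC) = 77.2 Ω
X = 85.4 − 77.2 = 8.18 Ω

8.18 Ω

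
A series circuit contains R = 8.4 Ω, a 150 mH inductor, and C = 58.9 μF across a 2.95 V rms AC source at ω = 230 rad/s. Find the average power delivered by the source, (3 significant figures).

X_L = ωL = 34.5 Ω
X_C = 1/(ωC) = 73.8 Ω
Net reactance X = X_L − X_C = -39.3 Ω
Z = 8.40 − j39.3 Ω
|Z| = √(8.40² + 39.3²) = 40.2 Ω
∠Z = arctan(-39.3/8.40) = -77.9°
I = V/|Z| = 73.4 mA
P = VI cos φ = 2.95 × 0.0734 × cos(-77.9°) = 45.2 mW

45.2 mW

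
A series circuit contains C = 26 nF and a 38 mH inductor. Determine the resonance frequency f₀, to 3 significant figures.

5.06 kHz

ω₀ = 1/√(LC) = 1/√(0.038 × 2.6e-08) = 31810 rad/s
f₀ = ω₀/(2π) = 5.06 kHz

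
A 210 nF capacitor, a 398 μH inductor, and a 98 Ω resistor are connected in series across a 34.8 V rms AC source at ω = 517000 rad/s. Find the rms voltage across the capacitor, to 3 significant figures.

X_L = ωL = 206 Ω
X_C = 1/(ωC) = 9.21 Ω
Net reactance X = X_L − X_C = 197 Ω
Z = 98.0 + j197 Ω
|Z| = √(98.0² + 197²) = 220 Ω
I = V/|Z| = 158 mA
V_C = I·|Z_C| = 0.158 × 9.21 = 1.46 V

1.46 V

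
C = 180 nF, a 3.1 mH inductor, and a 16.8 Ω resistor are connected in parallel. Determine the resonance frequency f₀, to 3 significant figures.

6.74 kHz

ω₀ = 1/√(LC) = 1/√(0.0031 × 1.8e-07) = 42330 rad/s
f₀ = ω₀/(2π) = 6.74 kHz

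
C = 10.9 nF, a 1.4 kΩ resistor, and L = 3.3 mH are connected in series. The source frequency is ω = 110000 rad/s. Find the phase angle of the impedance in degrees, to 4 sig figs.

-18.60°

X_L = ωL = 363.0 Ω
X_C = 1/(ωC) = 834.0 Ω
Net reactance X = X_L − X_C = -471.0 Ω
Z = 1400 − j471.0 Ω
|Z| = √(1400² + 471.0²) = 1477 Ω
∠Z = arctan(-471.0/1400) = -18.60°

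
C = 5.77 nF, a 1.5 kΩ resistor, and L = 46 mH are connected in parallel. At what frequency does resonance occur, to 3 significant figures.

9.77 kHz

ω₀ = 1/√(LC) = 1/√(0.046 × 5.77e-09) = 61380 rad/s
f₀ = ω₀/(2π) = 9.77 kHz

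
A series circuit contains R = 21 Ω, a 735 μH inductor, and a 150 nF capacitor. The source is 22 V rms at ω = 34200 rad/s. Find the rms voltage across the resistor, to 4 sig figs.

2.700 V

X_L = ωL = 25.14 Ω
X_C = 1/(ωC) = 194.9 Ω
Net reactance X = X_L − X_C = -169.8 Ω
Z = 21.00 − j169.8 Ω
|Z| = √(21.00² + 169.8²) = 171.1 Ω
I = V/|Z| = 128.6 mA
V_R = I·|Z_R| = 0.1286 × 21.00 = 2.700 V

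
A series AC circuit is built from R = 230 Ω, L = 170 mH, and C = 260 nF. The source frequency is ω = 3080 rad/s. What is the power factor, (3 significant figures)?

0.302

X_L = ωL = 524 Ω
X_C = 1/(ωC) = 1250 Ω
Net reactance X = X_L − X_C = -725 Ω
Z = 230 − j725 Ω
|Z| = √(230² + 725²) = 761 Ω
∠Z = arctan(-725/230) = -72.4°
cos φ = cos(-72.4°) = 0.302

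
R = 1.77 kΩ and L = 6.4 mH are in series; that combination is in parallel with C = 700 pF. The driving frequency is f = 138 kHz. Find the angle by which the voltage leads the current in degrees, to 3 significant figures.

-83.3°

ω = 2πf = 867100 rad/s
X_L = ωL = 5550 Ω
X_C = 1/(ωC) = 1650 Ω
Branch 1 (R+jX_L): Z₁ = 1770 + j5550 Ω, |Z₁| = 5820 Ω
Branch 2 (−jX_C): Z₂ = −j1650 Ω
Parallel: Z = Z₁Z₂/(Z₁+Z₂), |Z| = 2240 Ω, ∠Z = -83.3°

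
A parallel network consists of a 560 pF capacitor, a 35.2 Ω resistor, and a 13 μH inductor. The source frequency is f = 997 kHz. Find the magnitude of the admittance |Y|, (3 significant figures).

29.7 mS

ω = 2πf = 6.264e+06 rad/s
X_L = ωL = 81.4 Ω
X_C = 1/(ωC) = 285 Ω
Parallel: admittances add. Y = 1/R + 1/(jωL) + jωC
Y = (0.0284 − j0.00877) S
|Y| = 0.0297 S → |Z| = 1/|Y| = 33.6 Ω, ∠Z = −∠Y = 17.2°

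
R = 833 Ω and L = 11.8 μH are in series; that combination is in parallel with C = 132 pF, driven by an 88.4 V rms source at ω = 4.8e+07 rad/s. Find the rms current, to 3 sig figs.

X_L = ωL = 566 Ω
X_C = 1/(ωC) = 158 Ω
Branch 1 (R+jX_L): Z₁ = 833 + j566 Ω, |Z₁| = 1010 Ω
Branch 2 (−jX_C): Z₂ = −j158 Ω
Parallel: Z = Z₁Z₂/(Z₁+Z₂), |Z| = 171 Ω, ∠Z = -81.9°
I = V/|Z| = 88.4/171 = 516 mA

516 mA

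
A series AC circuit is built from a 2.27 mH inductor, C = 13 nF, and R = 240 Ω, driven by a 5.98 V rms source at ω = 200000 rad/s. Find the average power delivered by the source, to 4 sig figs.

137.5 mW

X_L = ωL = 454.0 Ω
X_C = 1/(ωC) = 384.6 Ω
Net reactance X = X_L − X_C = 69.38 Ω
Z = 240.0 + j69.38 Ω
|Z| = √(240.0² + 69.38²) = 249.8 Ω
∠Z = arctan(69.38/240.0) = 16.12°
I = V/|Z| = 23.94 mA
P = VI cos φ = 5.98 × 0.02394 × cos(16.12°) = 137.5 mW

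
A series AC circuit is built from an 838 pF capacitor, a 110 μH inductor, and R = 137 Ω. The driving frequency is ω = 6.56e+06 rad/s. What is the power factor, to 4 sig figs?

X_L = ωL = 721.6 Ω
X_C = 1/(ωC) = 181.9 Ω
Net reactance X = X_L − X_C = 539.7 Ω
Z = 137.0 + j539.7 Ω
|Z| = √(137.0² + 539.7²) = 556.8 Ω
∠Z = arctan(539.7/137.0) = 75.76°
cos φ = cos(75.76°) = 0.2460

0.2460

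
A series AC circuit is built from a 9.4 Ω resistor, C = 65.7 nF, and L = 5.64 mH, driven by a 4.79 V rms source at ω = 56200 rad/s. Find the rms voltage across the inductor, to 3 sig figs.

X_L = ωL = 317 Ω
X_C = 1/(ωC) = 271 Ω
Net reactance X = X_L − X_C = 46.1 Ω
Z = 9.40 + j46.1 Ω
|Z| = √(9.40² + 46.1²) = 47.1 Ω
I = V/|Z| = 102 mA
V_L = I·|Z_L| = 0.102 × 317 = 32.2 V

32.2 V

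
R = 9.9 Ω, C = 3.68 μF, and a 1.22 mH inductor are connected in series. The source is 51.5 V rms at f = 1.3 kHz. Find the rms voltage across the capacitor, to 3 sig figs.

67.7 V

ω = 2πf = 8168 rad/s
X_L = ωL = 9.97 Ω
X_C = 1/(ωC) = 33.3 Ω
Net reactance X = X_L − X_C = -23.3 Ω
Z = 9.90 − j23.3 Ω
|Z| = √(9.90² + 23.3²) = 25.3 Ω
I = V/|Z| = 2.03 A
V_C = I·|Z_C| = 2.03 × 33.3 = 67.7 V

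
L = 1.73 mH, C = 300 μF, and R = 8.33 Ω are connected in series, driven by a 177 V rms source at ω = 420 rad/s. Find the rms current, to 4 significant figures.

X_L = ωL = 0.7266 Ω
X_C = 1/(ωC) = 7.937 Ω
Net reactance X = X_L − X_C = -7.210 Ω
Z = 8.330 − j7.210 Ω
|Z| = √(8.330² + 7.210²) = 11.02 Ω
I = V/|Z| = 177/11.02 = 16.07 A

16.07 A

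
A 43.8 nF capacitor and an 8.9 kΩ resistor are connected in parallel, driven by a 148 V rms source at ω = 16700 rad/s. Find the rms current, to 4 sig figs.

109.5 mA

X_C = 1/(ωC) = 1367 Ω
Parallel: admittances add. Y = 1/R + jωC
Y = (0.0001124 + j0.0007315) S
|Y| = 0.0007400 S → |Z| = 1/|Y| = 1351 Ω, ∠Z = −∠Y = -81.27°
I = V/|Z| = 148/1351 = 109.5 mA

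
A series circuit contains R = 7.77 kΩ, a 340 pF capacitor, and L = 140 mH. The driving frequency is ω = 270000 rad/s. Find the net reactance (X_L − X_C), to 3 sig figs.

26900 Ω

X_L = ωL = 37800 Ω
X_C = 1/(ωC) = 10900 Ω
X = 37800 − 10900 = 26900 Ω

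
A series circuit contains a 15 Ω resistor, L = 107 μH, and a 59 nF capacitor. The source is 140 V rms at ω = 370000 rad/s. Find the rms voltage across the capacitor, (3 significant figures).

X_L = ωL = 39.6 Ω
X_C = 1/(ωC) = 45.8 Ω
Net reactance X = X_L − X_C = -6.22 Ω
Z = 15.0 − j6.22 Ω
|Z| = √(15.0² + 6.22²) = 16.2 Ω
I = V/|Z| = 8.62 A
V_C = I·|Z_C| = 8.62 × 45.8 = 395 V

395 V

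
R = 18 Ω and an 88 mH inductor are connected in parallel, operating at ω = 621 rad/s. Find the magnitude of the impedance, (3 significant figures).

17.1 Ω

X_L = ωL = 54.6 Ω
Parallel: admittances add. Y = 1/R + 1/(jωL)
Y = (0.0556 − j0.0183) S
|Y| = 0.0585 S → |Z| = 1/|Y| = 17.1 Ω, ∠Z = −∠Y = 18.2°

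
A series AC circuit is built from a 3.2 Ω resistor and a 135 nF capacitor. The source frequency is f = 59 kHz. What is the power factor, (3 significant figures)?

0.158

ω = 2πf = 370700 rad/s
X_C = 1/(ωC) = 20.0 Ω
Z = 3.20 − j20.0 Ω
|Z| = √(3.20² + 20.0²) = 20.2 Ω
∠Z = arctan(-20.0/3.20) = -80.9°
cos φ = cos(-80.9°) = 0.158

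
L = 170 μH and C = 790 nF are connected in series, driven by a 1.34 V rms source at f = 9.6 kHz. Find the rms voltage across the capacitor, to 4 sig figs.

2.620 V

ω = 2πf = 60320 rad/s
X_L = ωL = 10.25 Ω
X_C = 1/(ωC) = 20.99 Ω
Net reactance X = X_L − X_C = -10.73 Ω
Z = − j10.73 Ω
|Z| = √(0² + 10.73²) = 10.73 Ω
I = V/|Z| = 124.9 mA
V_C = I·|Z_C| = 0.1249 × 20.99 = 2.620 V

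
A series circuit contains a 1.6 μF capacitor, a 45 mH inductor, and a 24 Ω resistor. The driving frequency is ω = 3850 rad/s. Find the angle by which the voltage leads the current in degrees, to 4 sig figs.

X_L = ωL = 173.2 Ω
X_C = 1/(ωC) = 162.3 Ω
Net reactance X = X_L − X_C = 10.91 Ω
Z = 24.00 + j10.91 Ω
|Z| = √(24.00² + 10.91²) = 26.36 Ω
∠Z = arctan(10.91/24.00) = 24.45°

24.45°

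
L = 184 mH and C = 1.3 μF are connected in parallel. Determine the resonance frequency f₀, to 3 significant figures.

325 Hz

ω₀ = 1/√(LC) = 1/√(0.184 × 1.3e-06) = 2045 rad/s
f₀ = ω₀/(2π) = 325 Hz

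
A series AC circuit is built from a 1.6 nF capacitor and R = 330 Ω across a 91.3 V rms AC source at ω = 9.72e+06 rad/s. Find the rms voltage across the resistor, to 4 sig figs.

X_C = 1/(ωC) = 64.30 Ω
Z = 330.0 − j64.30 Ω
|Z| = √(330.0² + 64.30²) = 336.2 Ω
I = V/|Z| = 271.6 mA
V_R = I·|Z_R| = 0.2716 × 330.0 = 89.61 V

89.61 V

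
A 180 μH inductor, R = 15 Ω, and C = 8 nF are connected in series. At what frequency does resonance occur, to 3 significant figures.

133 kHz

ω₀ = 1/√(LC) = 1/√(0.00018 × 8e-09) = 833300 rad/s
f₀ = ω₀/(2π) = 133 kHz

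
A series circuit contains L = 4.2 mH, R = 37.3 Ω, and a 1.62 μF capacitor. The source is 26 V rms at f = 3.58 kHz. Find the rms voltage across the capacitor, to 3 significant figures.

9.30 V

ω = 2πf = 22490 rad/s
X_L = ωL = 94.5 Ω
X_C = 1/(ωC) = 27.4 Ω
Net reactance X = X_L − X_C = 67.0 Ω
Z = 37.3 + j67.0 Ω
|Z| = √(37.3² + 67.0²) = 76.7 Ω
I = V/|Z| = 339 mA
V_C = I·|Z_C| = 0.339 × 27.4 = 9.30 V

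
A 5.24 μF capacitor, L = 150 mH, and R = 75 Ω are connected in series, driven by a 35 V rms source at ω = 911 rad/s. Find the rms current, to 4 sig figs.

X_L = ωL = 136.7 Ω
X_C = 1/(ωC) = 209.5 Ω
Net reactance X = X_L − X_C = -72.83 Ω
Z = 75.00 − j72.83 Ω
|Z| = √(75.00² + 72.83²) = 104.5 Ω
I = V/|Z| = 35/104.5 = 334.8 mA

334.8 mA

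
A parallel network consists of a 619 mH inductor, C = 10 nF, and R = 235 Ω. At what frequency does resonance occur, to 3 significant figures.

2.02 kHz

ω₀ = 1/√(LC) = 1/√(0.619 × 1e-08) = 12710 rad/s
f₀ = ω₀/(2π) = 2.02 kHz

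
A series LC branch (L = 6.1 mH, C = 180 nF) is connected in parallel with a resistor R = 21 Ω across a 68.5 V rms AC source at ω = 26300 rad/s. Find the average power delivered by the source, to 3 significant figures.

X_L = ωL = 160 Ω
X_C = 1/(ωC) = 211 Ω
Branch 1: Z₁ = R = 21.0 Ω
Branch 2 (series LC): Z₂ = j(X_L − X_C) = −j50.8 Ω
Parallel: Z = Z₁Z₂/(Z₁+Z₂), |Z| = 19.4 Ω, ∠Z = -22.5°
I = V/|Z| = 3.53 A
P = VI cos φ = 68.5 × 3.53 × cos(-22.5°) = 223 W

223 W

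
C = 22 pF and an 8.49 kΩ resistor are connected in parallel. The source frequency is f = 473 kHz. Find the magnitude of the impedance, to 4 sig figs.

ω = 2πf = 2.972e+06 rad/s
X_C = 1/(ωC) = 15290 Ω
Parallel: admittances add. Y = 1/R + jωC
Y = (0.0001178 + j6.538e-05) S
|Y| = 0.0001347 S → |Z| = 1/|Y| = 7423 Ω, ∠Z = −∠Y = -29.03°

7423 Ω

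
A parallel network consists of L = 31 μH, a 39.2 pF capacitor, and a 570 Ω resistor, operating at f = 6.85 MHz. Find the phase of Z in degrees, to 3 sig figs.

ω = 2πf = 4.304e+07 rad/s
X_L = ωL = 1330 Ω
X_C = 1/(ωC) = 593 Ω
Parallel: admittances add. Y = 1/R + 1/(jωL) + jωC
Y = (0.00175 + j0.000938) S
|Y| = 0.00199 S → |Z| = 1/|Y| = 503 Ω, ∠Z = −∠Y = -28.1°

-28.1°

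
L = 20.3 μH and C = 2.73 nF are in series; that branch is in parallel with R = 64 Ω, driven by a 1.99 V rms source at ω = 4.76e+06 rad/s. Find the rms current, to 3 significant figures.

X_L = ωL = 96.6 Ω
X_C = 1/(ωC) = 77.0 Ω
Branch 1: Z₁ = R = 64.0 Ω
Branch 2 (series LC): Z₂ = j(X_L − X_C) = j19.7 Ω
Parallel: Z = Z₁Z₂/(Z₁+Z₂), |Z| = 18.8 Ω, ∠Z = 72.9°
I = V/|Z| = 1.99/18.8 = 106 mA

106 mA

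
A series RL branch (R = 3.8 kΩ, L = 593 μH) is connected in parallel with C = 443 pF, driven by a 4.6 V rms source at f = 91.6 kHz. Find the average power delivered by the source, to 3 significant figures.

ω = 2πf = 575500 rad/s
X_L = ωL = 341 Ω
X_C = 1/(ωC) = 3920 Ω
Branch 1 (R+jX_L): Z₁ = 3800 + j341 Ω, |Z₁| = 3820 Ω
Branch 2 (−jX_C): Z₂ = −j3920 Ω
Parallel: Z = Z₁Z₂/(Z₁+Z₂), |Z| = 2870 Ω, ∠Z = -41.6°
I = V/|Z| = 1.61 mA
P = VI cos φ = 4.6 × 0.00161 × cos(-41.6°) = 5.52 mW

5.52 mW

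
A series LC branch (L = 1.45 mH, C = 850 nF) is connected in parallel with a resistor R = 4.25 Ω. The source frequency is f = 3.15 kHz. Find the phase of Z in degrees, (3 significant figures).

ω = 2πf = 19790 rad/s
X_L = ωL = 28.7 Ω
X_C = 1/(ωC) = 59.4 Ω
Branch 1: Z₁ = R = 4.25 Ω
Branch 2 (series LC): Z₂ = j(X_L − X_C) = −j30.7 Ω
Parallel: Z = Z₁Z₂/(Z₁+Z₂), |Z| = 4.21 Ω, ∠Z = -7.87°

-7.87°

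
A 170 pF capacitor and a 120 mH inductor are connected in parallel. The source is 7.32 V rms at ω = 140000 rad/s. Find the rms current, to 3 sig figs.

X_L = ωL = 16800 Ω
X_C = 1/(ωC) = 42000 Ω
Parallel: admittances add. Y = 1/(jωL) + jωC
Y = (0 − j3.57e-05) S
|Y| = 3.57e-05 S → |Z| = 1/|Y| = 28000 Ω, ∠Z = −∠Y = 90.0°
I = V/|Z| = 7.32/28000 = 261 μA

261 μA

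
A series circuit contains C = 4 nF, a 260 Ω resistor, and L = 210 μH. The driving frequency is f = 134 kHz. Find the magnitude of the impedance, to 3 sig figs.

286 Ω

ω = 2πf = 841900 rad/s
X_L = ωL = 177 Ω
X_C = 1/(ωC) = 297 Ω
Net reactance X = X_L − X_C = -120 Ω
Z = 260 − j120 Ω
|Z| = √(260² + 120²) = 286 Ω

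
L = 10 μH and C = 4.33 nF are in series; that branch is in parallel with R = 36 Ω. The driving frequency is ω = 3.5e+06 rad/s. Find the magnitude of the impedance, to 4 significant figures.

23.48 Ω

X_L = ωL = 35.00 Ω
X_C = 1/(ωC) = 65.98 Ω
Branch 1: Z₁ = R = 36.00 Ω
Branch 2 (series LC): Z₂ = j(X_L − X_C) = −j30.98 Ω
Parallel: Z = Z₁Z₂/(Z₁+Z₂), |Z| = 23.48 Ω, ∠Z = -49.28°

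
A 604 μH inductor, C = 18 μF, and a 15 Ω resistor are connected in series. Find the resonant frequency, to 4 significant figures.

1.526 kHz

ω₀ = 1/√(LC) = 1/√(0.000604 × 1.8e-05) = 9591 rad/s
f₀ = ω₀/(2π) = 1.526 kHz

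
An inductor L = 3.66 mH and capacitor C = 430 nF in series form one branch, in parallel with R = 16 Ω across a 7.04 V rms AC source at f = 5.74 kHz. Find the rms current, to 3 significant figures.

ω = 2πf = 36070 rad/s
X_L = ωL = 132 Ω
X_C = 1/(ωC) = 64.5 Ω
Branch 1: Z₁ = R = 16.0 Ω
Branch 2 (series LC): Z₂ = j(X_L − X_C) = j67.5 Ω
Parallel: Z = Z₁Z₂/(Z₁+Z₂), |Z| = 15.6 Ω, ∠Z = 13.3°
I = V/|Z| = 7.04/15.6 = 452 mA

452 mA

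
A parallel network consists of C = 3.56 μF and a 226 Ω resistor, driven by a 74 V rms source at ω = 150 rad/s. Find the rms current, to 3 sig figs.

330 mA

X_C = 1/(ωC) = 1870 Ω
Parallel: admittances add. Y = 1/R + jωC
Y = (0.00442 + j0.000534) S
|Y| = 0.00446 S → |Z| = 1/|Y| = 224 Ω, ∠Z = −∠Y = -6.88°
I = V/|Z| = 74/224 = 330 mA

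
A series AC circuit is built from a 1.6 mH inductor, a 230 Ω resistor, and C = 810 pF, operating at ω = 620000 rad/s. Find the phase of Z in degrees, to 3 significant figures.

-77.0°

X_L = ωL = 992 Ω
X_C = 1/(ωC) = 1990 Ω
Net reactance X = X_L − X_C = -999 Ω
Z = 230 − j999 Ω
|Z| = √(230² + 999²) = 1030 Ω
∠Z = arctan(-999/230) = -77.0°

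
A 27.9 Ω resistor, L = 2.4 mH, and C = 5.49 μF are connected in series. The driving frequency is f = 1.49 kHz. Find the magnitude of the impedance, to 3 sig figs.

ω = 2πf = 9362 rad/s
X_L = ωL = 22.5 Ω
X_C = 1/(ωC) = 19.5 Ω
Net reactance X = X_L − X_C = 3.01 Ω
Z = 27.9 + j3.01 Ω
|Z| = √(27.9² + 3.01²) = 28.1 Ω

28.1 Ω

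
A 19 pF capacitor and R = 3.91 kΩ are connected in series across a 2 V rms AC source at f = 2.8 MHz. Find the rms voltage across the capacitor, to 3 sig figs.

ω = 2πf = 1.759e+07 rad/s
X_C = 1/(ωC) = 2990 Ω
Z = 3910 − j2990 Ω
|Z| = √(3910² + 2990²) = 4920 Ω
I = V/|Z| = 406 μA
V_C = I·|Z_C| = 0.000406 × 2990 = 1.22 V

1.22 V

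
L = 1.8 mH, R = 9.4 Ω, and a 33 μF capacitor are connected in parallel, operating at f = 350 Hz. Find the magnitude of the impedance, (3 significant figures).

4.78 Ω

ω = 2πf = 2199 rad/s
X_L = ωL = 3.96 Ω
X_C = 1/(ωC) = 13.8 Ω
Parallel: admittances add. Y = 1/R + 1/(jωL) + jωC
Y = (0.106 − j0.180) S
|Y| = 0.209 S → |Z| = 1/|Y| = 4.78 Ω, ∠Z = −∠Y = 59.4°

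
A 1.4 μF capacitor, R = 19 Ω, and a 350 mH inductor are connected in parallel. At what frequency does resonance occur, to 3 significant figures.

227 Hz

ω₀ = 1/√(LC) = 1/√(0.35 × 1.4e-06) = 1429 rad/s
f₀ = ω₀/(2π) = 227 Hz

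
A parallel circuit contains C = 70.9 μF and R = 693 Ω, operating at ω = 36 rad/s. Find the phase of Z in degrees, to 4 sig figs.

X_C = 1/(ωC) = 391.8 Ω
Parallel: admittances add. Y = 1/R + jωC
Y = (0.001443 + j0.002552) S
|Y| = 0.002932 S → |Z| = 1/|Y| = 341.1 Ω, ∠Z = −∠Y = -60.52°

-60.52°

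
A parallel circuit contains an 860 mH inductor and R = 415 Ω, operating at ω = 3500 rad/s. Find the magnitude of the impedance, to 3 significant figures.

X_L = ωL = 3010 Ω
Parallel: admittances add. Y = 1/R + 1/(jωL)
Y = (0.00241 − j0.000332) S
|Y| = 0.00243 S → |Z| = 1/|Y| = 411 Ω, ∠Z = −∠Y = 7.85°

411 Ω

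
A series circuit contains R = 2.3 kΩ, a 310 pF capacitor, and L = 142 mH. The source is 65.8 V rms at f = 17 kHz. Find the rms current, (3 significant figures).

ω = 2πf = 106800 rad/s
X_L = ωL = 15200 Ω
X_C = 1/(ωC) = 30200 Ω
Net reactance X = X_L − X_C = -15000 Ω
Z = 2300 − j15000 Ω
|Z| = √(2300² + 15000²) = 15200 Ω
I = V/|Z| = 65.8/15200 = 4.33 mA

4.33 mA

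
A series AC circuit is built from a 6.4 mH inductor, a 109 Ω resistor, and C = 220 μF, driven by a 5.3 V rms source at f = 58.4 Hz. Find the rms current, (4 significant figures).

ω = 2πf = 366.9 rad/s
X_L = ωL = 2.348 Ω
X_C = 1/(ωC) = 12.39 Ω
Net reactance X = X_L − X_C = -10.04 Ω
Z = 109.0 − j10.04 Ω
|Z| = √(109.0² + 10.04²) = 109.5 Ω
I = V/|Z| = 5.3/109.5 = 48.42 mA

48.42 mA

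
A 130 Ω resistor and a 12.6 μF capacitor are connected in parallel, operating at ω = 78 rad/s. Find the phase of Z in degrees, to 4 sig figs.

X_C = 1/(ωC) = 1018 Ω
Parallel: admittances add. Y = 1/R + jωC
Y = (0.007692 + j0.0009828) S
|Y| = 0.007755 S → |Z| = 1/|Y| = 129.0 Ω, ∠Z = −∠Y = -7.281°

-7.281°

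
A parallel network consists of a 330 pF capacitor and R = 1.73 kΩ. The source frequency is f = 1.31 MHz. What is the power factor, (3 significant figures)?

0.208

ω = 2πf = 8.231e+06 rad/s
X_C = 1/(ωC) = 368 Ω
Parallel: admittances add. Y = 1/R + jωC
Y = (0.000578 + j0.00272) S
|Y| = 0.00278 S → |Z| = 1/|Y| = 360 Ω, ∠Z = −∠Y = -78.0°
cos φ = cos(-78.0°) = 0.208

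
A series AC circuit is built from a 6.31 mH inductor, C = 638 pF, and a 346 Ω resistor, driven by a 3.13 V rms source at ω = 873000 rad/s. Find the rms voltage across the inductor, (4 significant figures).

4.623 V

X_L = ωL = 5509 Ω
X_C = 1/(ωC) = 1795 Ω
Net reactance X = X_L − X_C = 3713 Ω
Z = 346.0 + j3713 Ω
|Z| = √(346.0² + 3713²) = 3729 Ω
I = V/|Z| = 839.3 μA
V_L = I·|Z_L| = 0.0008393 × 5509 = 4.623 V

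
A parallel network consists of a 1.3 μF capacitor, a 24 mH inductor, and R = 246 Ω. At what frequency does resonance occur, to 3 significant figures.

ω₀ = 1/√(LC) = 1/√(0.024 × 1.3e-06) = 5661 rad/s
f₀ = ω₀/(2π) = 901 Hz

901 Hz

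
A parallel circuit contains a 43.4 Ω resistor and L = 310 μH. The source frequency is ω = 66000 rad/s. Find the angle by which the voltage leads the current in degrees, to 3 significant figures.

64.8°

X_L = ωL = 20.5 Ω
Parallel: admittances add. Y = 1/R + 1/(jωL)
Y = (0.0230 − j0.0489) S
|Y| = 0.0540 S → |Z| = 1/|Y| = 18.5 Ω, ∠Z = −∠Y = 64.8°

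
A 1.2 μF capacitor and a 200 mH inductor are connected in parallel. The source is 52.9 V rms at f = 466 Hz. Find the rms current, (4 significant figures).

95.53 mA

ω = 2πf = 2928 rad/s
X_L = ωL = 585.6 Ω
X_C = 1/(ωC) = 284.6 Ω
Parallel: admittances add. Y = 1/(jωL) + jωC
Y = (0 + j0.001806) S
|Y| = 0.001806 S → |Z| = 1/|Y| = 553.7 Ω, ∠Z = −∠Y = -90.00°
I = V/|Z| = 52.9/553.7 = 95.53 mA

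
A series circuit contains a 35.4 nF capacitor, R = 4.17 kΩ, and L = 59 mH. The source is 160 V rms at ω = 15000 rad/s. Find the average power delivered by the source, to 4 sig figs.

5.806 W

X_L = ωL = 885.0 Ω
X_C = 1/(ωC) = 1883 Ω
Net reactance X = X_L − X_C = -998.2 Ω
Z = 4170 − j998.2 Ω
|Z| = √(4170² + 998.2²) = 4288 Ω
∠Z = arctan(-998.2/4170) = -13.46°
I = V/|Z| = 37.32 mA
P = VI cos φ = 160 × 0.03732 × cos(-13.46°) = 5.806 W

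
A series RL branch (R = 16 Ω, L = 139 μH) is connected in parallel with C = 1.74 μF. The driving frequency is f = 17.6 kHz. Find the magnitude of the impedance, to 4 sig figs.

ω = 2πf = 110600 rad/s
X_L = ωL = 15.37 Ω
X_C = 1/(ωC) = 5.197 Ω
Branch 1 (R+jX_L): Z₁ = 16.00 + j15.37 Ω, |Z₁| = 22.19 Ω
Branch 2 (−jX_C): Z₂ = −j5.197 Ω
Parallel: Z = Z₁Z₂/(Z₁+Z₂), |Z| = 6.081 Ω, ∠Z = -78.60°

6.081 Ω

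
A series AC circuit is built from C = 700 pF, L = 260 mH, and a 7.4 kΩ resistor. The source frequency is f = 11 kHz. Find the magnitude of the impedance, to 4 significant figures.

7877 Ω

ω = 2πf = 69120 rad/s
X_L = ωL = 17970 Ω
X_C = 1/(ωC) = 20670 Ω
Net reactance X = X_L − X_C = -2700 Ω
Z = 7400 − j2700 Ω
|Z| = √(7400² + 2700²) = 7877 Ω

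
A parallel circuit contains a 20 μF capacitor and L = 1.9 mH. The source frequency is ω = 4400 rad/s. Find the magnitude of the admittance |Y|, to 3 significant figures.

X_L = ωL = 8.36 Ω
X_C = 1/(ωC) = 11.4 Ω
Parallel: admittances add. Y = 1/(jωL) + jωC
Y = (0 − j0.0316) S
|Y| = 0.0316 S → |Z| = 1/|Y| = 31.6 Ω, ∠Z = −∠Y = 90.0°

31.6 mS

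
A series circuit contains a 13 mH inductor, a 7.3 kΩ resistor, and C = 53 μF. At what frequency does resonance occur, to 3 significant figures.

ω₀ = 1/√(LC) = 1/√(0.013 × 5.3e-05) = 1205 rad/s
f₀ = ω₀/(2π) = 192 Hz

192 Hz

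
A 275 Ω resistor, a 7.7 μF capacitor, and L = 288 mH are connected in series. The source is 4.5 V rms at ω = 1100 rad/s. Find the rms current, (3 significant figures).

X_L = ωL = 317 Ω
X_C = 1/(ωC) = 118 Ω
Net reactance X = X_L − X_C = 199 Ω
Z = 275 + j199 Ω
|Z| = √(275² + 199²) = 339 Ω
I = V/|Z| = 4.5/339 = 13.3 mA

13.3 mA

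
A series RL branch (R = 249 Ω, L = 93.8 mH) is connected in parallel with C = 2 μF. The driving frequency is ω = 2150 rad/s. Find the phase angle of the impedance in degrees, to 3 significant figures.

X_L = ωL = 202 Ω
X_C = 1/(ωC) = 233 Ω
Branch 1 (R+jX_L): Z₁ = 249 + j202 Ω, |Z₁| = 320 Ω
Branch 2 (−jX_C): Z₂ = −j233 Ω
Parallel: Z = Z₁Z₂/(Z₁+Z₂), |Z| = 297 Ω, ∠Z = -43.9°

-43.9°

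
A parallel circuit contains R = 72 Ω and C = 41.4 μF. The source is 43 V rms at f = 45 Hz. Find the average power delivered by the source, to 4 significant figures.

25.68 W

ω = 2πf = 282.7 rad/s
X_C = 1/(ωC) = 85.43 Ω
Parallel: admittances add. Y = 1/R + jωC
Y = (0.01389 + j0.01171) S
|Y| = 0.01816 S → |Z| = 1/|Y| = 55.05 Ω, ∠Z = −∠Y = -40.12°
I = V/|Z| = 781.0 mA
P = VI cos φ = 43 × 0.7810 × cos(-40.12°) = 25.68 W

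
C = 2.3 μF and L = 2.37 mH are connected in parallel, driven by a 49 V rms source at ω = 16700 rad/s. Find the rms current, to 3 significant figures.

644 mA

X_L = ωL = 39.6 Ω
X_C = 1/(ωC) = 26.0 Ω
Parallel: admittances add. Y = 1/(jωL) + jωC
Y = (0 + j0.0131) S
|Y| = 0.0131 S → |Z| = 1/|Y| = 76.1 Ω, ∠Z = −∠Y = -90.0°
I = V/|Z| = 49/76.1 = 644 mA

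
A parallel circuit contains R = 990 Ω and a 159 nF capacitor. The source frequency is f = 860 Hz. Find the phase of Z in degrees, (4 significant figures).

-40.38°

ω = 2πf = 5404 rad/s
X_C = 1/(ωC) = 1164 Ω
Parallel: admittances add. Y = 1/R + jωC
Y = (0.001010 + j0.0008592) S
|Y| = 0.001326 S → |Z| = 1/|Y| = 754.1 Ω, ∠Z = −∠Y = -40.38°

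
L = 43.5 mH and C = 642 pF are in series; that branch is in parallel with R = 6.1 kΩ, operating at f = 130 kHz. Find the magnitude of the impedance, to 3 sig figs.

ω = 2πf = 816800 rad/s
X_L = ωL = 35500 Ω
X_C = 1/(ωC) = 1910 Ω
Branch 1: Z₁ = R = 6100 Ω
Branch 2 (series LC): Z₂ = j(X_L − X_C) = j33600 Ω
Parallel: Z = Z₁Z₂/(Z₁+Z₂), |Z| = 6000 Ω, ∠Z = 10.3°

6000 Ω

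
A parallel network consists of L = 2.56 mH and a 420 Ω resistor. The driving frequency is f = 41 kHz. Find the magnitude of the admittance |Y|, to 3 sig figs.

2.82 mS

ω = 2πf = 257600 rad/s
X_L = ωL = 659 Ω
Parallel: admittances add. Y = 1/R + 1/(jωL)
Y = (0.00238 − j0.00152) S
|Y| = 0.00282 S → |Z| = 1/|Y| = 354 Ω, ∠Z = −∠Y = 32.5°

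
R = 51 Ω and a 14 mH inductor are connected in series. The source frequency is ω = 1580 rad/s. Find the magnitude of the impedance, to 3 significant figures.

X_L = ωL = 22.1 Ω
Z = 51.0 + j22.1 Ω
|Z| = √(51.0² + 22.1²) = 55.6 Ω

55.6 Ω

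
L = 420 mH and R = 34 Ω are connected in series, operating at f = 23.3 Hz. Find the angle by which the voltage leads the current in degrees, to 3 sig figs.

ω = 2πf = 146.4 rad/s
X_L = ωL = 61.5 Ω
Z = 34.0 + j61.5 Ω
|Z| = √(34.0² + 61.5²) = 70.3 Ω
∠Z = arctan(61.5/34.0) = 61.1°

61.1°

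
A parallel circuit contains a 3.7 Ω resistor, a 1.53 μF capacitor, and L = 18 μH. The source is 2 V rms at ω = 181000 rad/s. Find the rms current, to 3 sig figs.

544 mA

X_L = ωL = 3.26 Ω
X_C = 1/(ωC) = 3.61 Ω
Parallel: admittances add. Y = 1/R + 1/(jωL) + jωC
Y = (0.270 − j0.0300) S
|Y| = 0.272 S → |Z| = 1/|Y| = 3.68 Ω, ∠Z = −∠Y = 6.34°
I = V/|Z| = 2/3.68 = 544 mA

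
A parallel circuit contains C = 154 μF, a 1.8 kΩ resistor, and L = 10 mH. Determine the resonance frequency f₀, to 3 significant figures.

ω₀ = 1/√(LC) = 1/√(0.01 × 0.000154) = 805.8 rad/s
f₀ = ω₀/(2π) = 128 Hz

128 Hz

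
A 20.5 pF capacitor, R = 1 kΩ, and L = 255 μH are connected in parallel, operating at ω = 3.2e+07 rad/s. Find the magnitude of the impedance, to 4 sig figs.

X_L = ωL = 8160 Ω
X_C = 1/(ωC) = 1524 Ω
Parallel: admittances add. Y = 1/R + 1/(jωL) + jωC
Y = (0.001000 + j0.0005335) S
|Y| = 0.001133 S → |Z| = 1/|Y| = 882.3 Ω, ∠Z = −∠Y = -28.08°

882.3 Ω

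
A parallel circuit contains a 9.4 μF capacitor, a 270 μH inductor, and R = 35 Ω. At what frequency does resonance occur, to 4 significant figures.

3.159 kHz

ω₀ = 1/√(LC) = 1/√(0.00027 × 9.4e-06) = 19850 rad/s
f₀ = ω₀/(2π) = 3.159 kHz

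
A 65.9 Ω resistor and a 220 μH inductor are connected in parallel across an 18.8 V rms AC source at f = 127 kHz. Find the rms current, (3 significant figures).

ω = 2πf = 798000 rad/s
X_L = ωL = 176 Ω
Parallel: admittances add. Y = 1/R + 1/(jωL)
Y = (0.0152 − j0.00570) S
|Y| = 0.0162 S → |Z| = 1/|Y| = 61.7 Ω, ∠Z = −∠Y = 20.6°
I = V/|Z| = 18.8/61.7 = 305 mA

305 mA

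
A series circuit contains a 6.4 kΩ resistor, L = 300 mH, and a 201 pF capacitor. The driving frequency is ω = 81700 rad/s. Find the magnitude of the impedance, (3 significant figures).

36900 Ω

X_L = ωL = 24500 Ω
X_C = 1/(ωC) = 60900 Ω
Net reactance X = X_L − X_C = -36400 Ω
Z = 6400 − j36400 Ω
|Z| = √(6400² + 36400²) = 36900 Ω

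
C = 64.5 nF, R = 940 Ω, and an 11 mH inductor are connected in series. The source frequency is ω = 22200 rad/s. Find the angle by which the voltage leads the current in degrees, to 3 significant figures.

X_L = ωL = 244 Ω
X_C = 1/(ωC) = 698 Ω
Net reactance X = X_L − X_C = -454 Ω
Z = 940 − j454 Ω
|Z| = √(940² + 454²) = 1040 Ω
∠Z = arctan(-454/940) = -25.8°

-25.8°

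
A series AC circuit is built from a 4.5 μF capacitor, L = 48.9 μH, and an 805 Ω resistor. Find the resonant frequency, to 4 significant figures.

ω₀ = 1/√(LC) = 1/√(4.89e-05 × 4.5e-06) = 67410 rad/s
f₀ = ω₀/(2π) = 10.73 kHz

10.73 kHz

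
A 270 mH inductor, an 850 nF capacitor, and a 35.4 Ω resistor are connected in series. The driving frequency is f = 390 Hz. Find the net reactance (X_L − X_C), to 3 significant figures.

182 Ω

ω = 2πf = 2450 rad/s
X_L = ωL = 662 Ω
X_C = 1/(ωC) = 480 Ω
X = 662 − 480 = 182 Ω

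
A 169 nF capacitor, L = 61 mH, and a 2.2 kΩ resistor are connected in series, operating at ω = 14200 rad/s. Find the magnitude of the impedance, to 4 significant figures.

X_L = ωL = 866.2 Ω
X_C = 1/(ωC) = 416.7 Ω
Net reactance X = X_L − X_C = 449.5 Ω
Z = 2200 + j449.5 Ω
|Z| = √(2200² + 449.5²) = 2245 Ω

2245 Ω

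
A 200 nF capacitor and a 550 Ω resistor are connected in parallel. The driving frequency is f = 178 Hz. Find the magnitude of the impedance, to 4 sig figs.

ω = 2πf = 1118 rad/s
X_C = 1/(ωC) = 4471 Ω
Parallel: admittances add. Y = 1/R + jωC
Y = (0.001818 + j0.0002237) S
|Y| = 0.001832 S → |Z| = 1/|Y| = 545.9 Ω, ∠Z = −∠Y = -7.014°

545.9 Ω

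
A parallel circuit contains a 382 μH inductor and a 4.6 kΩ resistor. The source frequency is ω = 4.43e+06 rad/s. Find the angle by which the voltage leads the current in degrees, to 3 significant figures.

X_L = ωL = 1690 Ω
Parallel: admittances add. Y = 1/R + 1/(jωL)
Y = (0.000217 − j0.000591) S
|Y| = 0.000630 S → |Z| = 1/|Y| = 1590 Ω, ∠Z = −∠Y = 69.8°

69.8°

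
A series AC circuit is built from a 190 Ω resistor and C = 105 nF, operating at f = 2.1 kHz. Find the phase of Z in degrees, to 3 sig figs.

ω = 2πf = 13190 rad/s
X_C = 1/(ωC) = 722 Ω
Z = 190 − j722 Ω
|Z| = √(190² + 722²) = 746 Ω
∠Z = arctan(-722/190) = -75.3°

-75.3°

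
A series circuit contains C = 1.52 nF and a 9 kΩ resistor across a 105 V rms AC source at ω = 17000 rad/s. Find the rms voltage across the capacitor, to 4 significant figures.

X_C = 1/(ωC) = 38700 Ω
Z = 9000 − j38700 Ω
|Z| = √(9000² + 38700²) = 39730 Ω
I = V/|Z| = 2.643 mA
V_C = I·|Z_C| = 0.002643 × 38700 = 102.3 V

102.3 V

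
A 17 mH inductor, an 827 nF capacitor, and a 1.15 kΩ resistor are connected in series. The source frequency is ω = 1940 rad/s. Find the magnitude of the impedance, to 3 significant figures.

1290 Ω

X_L = ωL = 33.0 Ω
X_C = 1/(ωC) = 623 Ω
Net reactance X = X_L − X_C = -590 Ω
Z = 1150 − j590 Ω
|Z| = √(1150² + 590²) = 1290 Ω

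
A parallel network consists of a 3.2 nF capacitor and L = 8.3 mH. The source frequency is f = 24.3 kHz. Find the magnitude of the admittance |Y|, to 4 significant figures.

300.5 μS

ω = 2πf = 152700 rad/s
X_L = ωL = 1267 Ω
X_C = 1/(ωC) = 2047 Ω
Parallel: admittances add. Y = 1/(jωL) + jωC
Y = (0 − j0.0003005) S
|Y| = 0.0003005 S → |Z| = 1/|Y| = 3327 Ω, ∠Z = −∠Y = 90.00°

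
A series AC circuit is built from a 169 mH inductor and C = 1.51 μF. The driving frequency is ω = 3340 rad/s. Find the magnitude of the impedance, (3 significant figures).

X_L = ωL = 564 Ω
X_C = 1/(ωC) = 198 Ω
Net reactance X = X_L − X_C = 366 Ω
Z = j366 Ω
|Z| = √(0² + 366²) = 366 Ω

366 Ω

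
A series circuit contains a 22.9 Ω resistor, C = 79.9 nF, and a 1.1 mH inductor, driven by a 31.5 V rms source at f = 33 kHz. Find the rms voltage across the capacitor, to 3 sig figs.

ω = 2πf = 207300 rad/s
X_L = ωL = 228 Ω
X_C = 1/(ωC) = 60.4 Ω
Net reactance X = X_L − X_C = 168 Ω
Z = 22.9 + j168 Ω
|Z| = √(22.9² + 168²) = 169 Ω
I = V/|Z| = 186 mA
V_C = I·|Z_C| = 0.186 × 60.4 = 11.2 V

11.2 V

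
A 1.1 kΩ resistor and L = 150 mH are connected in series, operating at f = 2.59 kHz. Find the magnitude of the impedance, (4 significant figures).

ω = 2πf = 16270 rad/s
X_L = ωL = 2441 Ω
Z = 1100 + j2441 Ω
|Z| = √(1100² + 2441²) = 2677 Ω

2677 Ω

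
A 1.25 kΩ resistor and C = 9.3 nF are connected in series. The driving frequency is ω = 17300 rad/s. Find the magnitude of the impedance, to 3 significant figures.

X_C = 1/(ωC) = 6220 Ω
Z = 1250 − j6220 Ω
|Z| = √(1250² + 6220²) = 6340 Ω

6340 Ω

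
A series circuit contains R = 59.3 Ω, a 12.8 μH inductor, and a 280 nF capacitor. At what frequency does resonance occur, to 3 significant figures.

84.1 kHz

ω₀ = 1/√(LC) = 1/√(1.28e-05 × 2.8e-07) = 528200 rad/s
f₀ = ω₀/(2π) = 84.1 kHz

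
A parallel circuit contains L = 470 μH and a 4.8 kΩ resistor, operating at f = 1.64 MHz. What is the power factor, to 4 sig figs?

ω = 2πf = 1.03e+07 rad/s
X_L = ωL = 4843 Ω
Parallel: admittances add. Y = 1/R + 1/(jωL)
Y = (0.0002083 − j0.0002065) S
|Y| = 0.0002933 S → |Z| = 1/|Y| = 3409 Ω, ∠Z = −∠Y = 44.74°
cos φ = cos(44.74°) = 0.7103

0.7103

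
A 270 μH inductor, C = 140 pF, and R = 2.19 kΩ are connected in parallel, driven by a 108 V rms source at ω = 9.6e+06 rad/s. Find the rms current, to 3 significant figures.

115 mA

X_L = ωL = 2590 Ω
X_C = 1/(ωC) = 744 Ω
Parallel: admittances add. Y = 1/R + 1/(jωL) + jωC
Y = (0.000457 + j0.000958) S
|Y| = 0.00106 S → |Z| = 1/|Y| = 942 Ω, ∠Z = −∠Y = -64.5°
I = V/|Z| = 108/942 = 115 mA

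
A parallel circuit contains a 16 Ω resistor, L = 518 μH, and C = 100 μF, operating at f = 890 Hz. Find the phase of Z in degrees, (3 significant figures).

-73.7°

ω = 2πf = 5592 rad/s
X_L = ωL = 2.90 Ω
X_C = 1/(ωC) = 1.79 Ω
Parallel: admittances add. Y = 1/R + 1/(jωL) + jωC
Y = (0.0625 + j0.214) S
|Y| = 0.223 S → |Z| = 1/|Y| = 4.49 Ω, ∠Z = −∠Y = -73.7°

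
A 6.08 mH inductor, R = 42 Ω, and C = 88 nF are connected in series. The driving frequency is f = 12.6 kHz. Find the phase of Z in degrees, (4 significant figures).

ω = 2πf = 79170 rad/s
X_L = ωL = 481.3 Ω
X_C = 1/(ωC) = 143.5 Ω
Net reactance X = X_L − X_C = 337.8 Ω
Z = 42.00 + j337.8 Ω
|Z| = √(42.00² + 337.8²) = 340.4 Ω
∠Z = arctan(337.8/42.00) = 82.91°

82.91°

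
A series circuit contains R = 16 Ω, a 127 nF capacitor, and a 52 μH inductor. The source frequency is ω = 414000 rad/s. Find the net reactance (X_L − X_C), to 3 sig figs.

2.51 Ω

X_L = ωL = 21.5 Ω
X_C = 1/(ωC) = 19.0 Ω
X = 21.5 − 19.0 = 2.51 Ω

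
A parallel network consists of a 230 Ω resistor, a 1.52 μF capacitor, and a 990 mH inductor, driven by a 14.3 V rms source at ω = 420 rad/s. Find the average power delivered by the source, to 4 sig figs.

889.1 mW

X_L = ωL = 415.8 Ω
X_C = 1/(ωC) = 1566 Ω
Parallel: admittances add. Y = 1/R + 1/(jωL) + jωC
Y = (0.004348 − j0.001767) S
|Y| = 0.004693 S → |Z| = 1/|Y| = 213.1 Ω, ∠Z = −∠Y = 22.11°
I = V/|Z| = 67.11 mA
P = VI cos φ = 14.3 × 0.06711 × cos(22.11°) = 889.1 mW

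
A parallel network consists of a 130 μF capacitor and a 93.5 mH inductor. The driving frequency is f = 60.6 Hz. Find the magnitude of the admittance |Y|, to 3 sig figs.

21.4 mS

ω = 2πf = 380.8 rad/s
X_L = ωL = 35.6 Ω
X_C = 1/(ωC) = 20.2 Ω
Parallel: admittances add. Y = 1/(jωL) + jωC
Y = (0 + j0.0214) S
|Y| = 0.0214 S → |Z| = 1/|Y| = 46.7 Ω, ∠Z = −∠Y = -90.0°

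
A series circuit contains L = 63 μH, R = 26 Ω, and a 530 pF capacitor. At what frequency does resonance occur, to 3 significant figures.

871 kHz

ω₀ = 1/√(LC) = 1/√(6.3e-05 × 5.3e-10) = 5.473e+06 rad/s
f₀ = ω₀/(2π) = 871 kHz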